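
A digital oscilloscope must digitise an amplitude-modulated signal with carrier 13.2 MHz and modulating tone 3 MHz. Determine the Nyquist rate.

AM sidebands sit at fc ± fm = 10.2 MHz and 16.2 MHz.
Highest-frequency component: 16.2 MHz.
Nyquist rate = 2 × 16.2 MHz = 32.4 MHz.

32.4 MHz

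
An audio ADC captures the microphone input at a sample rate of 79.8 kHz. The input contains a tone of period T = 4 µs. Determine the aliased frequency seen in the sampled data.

T = 4 µs → f = 1/T = 250 kHz.
250 kHz mod fs = 10.6 kHz.
10.6 kHz ≤ fs/2 = 39.9 kHz, appears at 10.6 kHz.

10.6 kHz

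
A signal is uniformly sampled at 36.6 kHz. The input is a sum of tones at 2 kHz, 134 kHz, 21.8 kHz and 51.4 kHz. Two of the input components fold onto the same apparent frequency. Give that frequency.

fs/2 = 18.3 kHz.
2 kHz ≤ fs/2 = 18.3 kHz, passes unchanged.
134 kHz mod fs = 24.2 kHz.
24.2 kHz > fs/2 = 18.3 kHz, folds to fs − 24.2 kHz = 12.4 kHz.
21.8 kHz > fs/2 = 18.3 kHz, folds to fs − 21.8 kHz = 14.8 kHz.
51.4 kHz mod fs = 14.8 kHz.
14.8 kHz ≤ fs/2 = 18.3 kHz, appears at 14.8 kHz.
21.8 kHz and 51.4 kHz both map to 14.8 kHz.

14.8 kHz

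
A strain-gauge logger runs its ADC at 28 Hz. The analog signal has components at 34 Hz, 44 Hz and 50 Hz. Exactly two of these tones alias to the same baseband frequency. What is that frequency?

6 Hz

fs/2 = 14 Hz.
34 Hz mod fs = 6 Hz.
6 Hz ≤ fs/2 = 14 Hz, appears at 6 Hz.
44 Hz mod fs = 16 Hz.
16 Hz > fs/2 = 14 Hz, folds to fs − 16 Hz = 12 Hz.
50 Hz mod fs = 22 Hz.
22 Hz > fs/2 = 14 Hz, folds to fs − 22 Hz = 6 Hz.
34 Hz and 50 Hz both map to 6 Hz.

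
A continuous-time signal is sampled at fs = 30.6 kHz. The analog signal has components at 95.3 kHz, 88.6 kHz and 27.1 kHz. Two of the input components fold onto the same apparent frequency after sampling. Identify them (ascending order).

27.1 kHz, 95.3 kHz

fs/2 = 15.3 kHz.
95.3 kHz mod fs = 3.5 kHz.
3.5 kHz ≤ fs/2 = 15.3 kHz, appears at 3.5 kHz.
88.6 kHz mod fs = 27.4 kHz.
27.4 kHz > fs/2 = 15.3 kHz, folds to fs − 27.4 kHz = 3.2 kHz.
27.1 kHz > fs/2 = 15.3 kHz, folds to fs − 27.1 kHz = 3.5 kHz.
27.1 kHz and 95.3 kHz both map to 3.5 kHz.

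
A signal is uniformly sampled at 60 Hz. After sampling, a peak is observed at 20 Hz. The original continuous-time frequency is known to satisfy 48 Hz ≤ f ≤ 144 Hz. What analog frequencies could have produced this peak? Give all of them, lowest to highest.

80 Hz, 100 Hz, 140 Hz

Frequencies that alias to 20 Hz are k·fs ± 20 Hz for integer k ≥ 0.
k=0: 20 Hz.
k=1: 40 Hz, 80 Hz.
k=2: 100 Hz, 140 Hz.
k=3: 160 Hz, 200 Hz.
Within [48 Hz, 144 Hz]: 80 Hz, 100 Hz, 140 Hz.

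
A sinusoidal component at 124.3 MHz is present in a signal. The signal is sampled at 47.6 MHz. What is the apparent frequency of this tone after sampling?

124.3 MHz mod fs = 29.1 MHz.
29.1 MHz > fs/2 = 23.8 MHz, folds to fs − 29.1 MHz = 18.5 MHz.

18.5 MHz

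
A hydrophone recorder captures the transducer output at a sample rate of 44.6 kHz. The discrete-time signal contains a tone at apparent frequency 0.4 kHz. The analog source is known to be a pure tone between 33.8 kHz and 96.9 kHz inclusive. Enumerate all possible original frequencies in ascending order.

44.2 kHz, 45 kHz, 88.8 kHz, 89.6 kHz

Frequencies that alias to 0.4 kHz are k·fs ± 0.4 kHz for integer k ≥ 0.
k=0: 0.4 kHz.
k=1: 44.2 kHz, 45 kHz.
k=2: 88.8 kHz, 89.6 kHz.
k=3: 133.4 kHz, 134.2 kHz.
Within [33.8 kHz, 96.9 kHz]: 44.2 kHz, 45 kHz, 88.8 kHz, 89.6 kHz.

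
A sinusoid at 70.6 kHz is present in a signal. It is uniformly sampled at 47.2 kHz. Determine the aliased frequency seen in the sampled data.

70.6 kHz mod fs = 23.4 kHz.
23.4 kHz ≤ fs/2 = 23.6 kHz, appears at 23.4 kHz.

23.4 kHz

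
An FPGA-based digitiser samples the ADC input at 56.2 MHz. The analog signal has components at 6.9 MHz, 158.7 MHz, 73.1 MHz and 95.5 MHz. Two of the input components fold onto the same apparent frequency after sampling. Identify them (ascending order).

fs/2 = 28.1 MHz.
6.9 MHz ≤ fs/2 = 28.1 MHz, passes unchanged.
158.7 MHz mod fs = 46.3 MHz.
46.3 MHz > fs/2 = 28.1 MHz, folds to fs − 46.3 MHz = 9.9 MHz.
73.1 MHz mod fs = 16.9 MHz.
16.9 MHz ≤ fs/2 = 28.1 MHz, appears at 16.9 MHz.
95.5 MHz mod fs = 39.3 MHz.
39.3 MHz > fs/2 = 28.1 MHz, folds to fs − 39.3 MHz = 16.9 MHz.
73.1 MHz and 95.5 MHz both map to 16.9 MHz.

73.1 MHz, 95.5 MHz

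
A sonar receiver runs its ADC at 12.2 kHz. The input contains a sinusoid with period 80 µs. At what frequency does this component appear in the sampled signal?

0.3 kHz

T = 80 µs → f = 1/T = 12.5 kHz.
12.5 kHz mod fs = 0.3 kHz.
0.3 kHz ≤ fs/2 = 6.1 kHz, appears at 0.3 kHz.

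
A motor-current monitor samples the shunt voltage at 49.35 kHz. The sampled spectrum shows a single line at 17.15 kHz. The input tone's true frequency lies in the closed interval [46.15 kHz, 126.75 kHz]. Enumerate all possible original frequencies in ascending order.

66.5 kHz, 81.55 kHz, 115.85 kHz

Frequencies that alias to 17.15 kHz are k·fs ± 17.15 kHz for integer k ≥ 0.
k=0: 17.15 kHz.
k=1: 32.2 kHz, 66.5 kHz.
k=2: 81.55 kHz, 115.85 kHz.
k=3: 130.9 kHz, 165.2 kHz.
Within [46.15 kHz, 126.75 kHz]: 66.5 kHz, 81.55 kHz, 115.85 kHz.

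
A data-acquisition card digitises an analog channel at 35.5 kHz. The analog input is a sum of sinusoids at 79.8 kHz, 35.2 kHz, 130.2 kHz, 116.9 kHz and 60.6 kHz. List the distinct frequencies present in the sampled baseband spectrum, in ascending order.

fs/2 = 17.75 kHz.
79.8 kHz mod fs = 8.8 kHz.
8.8 kHz ≤ fs/2 = 17.75 kHz, appears at 8.8 kHz.
35.2 kHz > fs/2 = 17.75 kHz, folds to fs − 35.2 kHz = 0.3 kHz.
130.2 kHz mod fs = 23.7 kHz.
23.7 kHz > fs/2 = 17.75 kHz, folds to fs − 23.7 kHz = 11.8 kHz.
116.9 kHz mod fs = 10.4 kHz.
10.4 kHz ≤ fs/2 = 17.75 kHz, appears at 10.4 kHz.
60.6 kHz mod fs = 25.1 kHz.
25.1 kHz > fs/2 = 17.75 kHz, folds to fs − 25.1 kHz = 10.4 kHz.
Distinct values: {0.3 kHz, 8.8 kHz, 10.4 kHz, 11.8 kHz}.

0.3 kHz, 8.8 kHz, 10.4 kHz, 11.8 kHz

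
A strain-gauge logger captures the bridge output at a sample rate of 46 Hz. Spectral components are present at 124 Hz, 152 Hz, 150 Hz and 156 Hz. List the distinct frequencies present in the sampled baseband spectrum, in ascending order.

fs/2 = 23 Hz.
124 Hz mod fs = 32 Hz.
32 Hz > fs/2 = 23 Hz, folds to fs − 32 Hz = 14 Hz.
152 Hz mod fs = 14 Hz.
14 Hz ≤ fs/2 = 23 Hz, appears at 14 Hz.
150 Hz mod fs = 12 Hz.
12 Hz ≤ fs/2 = 23 Hz, appears at 12 Hz.
156 Hz mod fs = 18 Hz.
18 Hz ≤ fs/2 = 23 Hz, appears at 18 Hz.
Distinct values: {12 Hz, 14 Hz, 18 Hz}.

12 Hz, 14 Hz, 18 Hz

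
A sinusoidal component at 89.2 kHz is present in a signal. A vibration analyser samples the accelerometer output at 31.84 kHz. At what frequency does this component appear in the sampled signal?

89.2 kHz mod fs = 25.52 kHz.
25.52 kHz > fs/2 = 15.92 kHz, folds to fs − 25.52 kHz = 6.32 kHz.

6.32 kHz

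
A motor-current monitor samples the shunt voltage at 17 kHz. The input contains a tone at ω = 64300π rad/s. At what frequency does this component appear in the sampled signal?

1.85 kHz

ω = 64300π rad/s → f = ω/(2π) = 32150 Hz = 32.15 kHz.
32.15 kHz mod fs = 15.15 kHz.
15.15 kHz > fs/2 = 8.5 kHz, folds to fs − 15.15 kHz = 1.85 kHz.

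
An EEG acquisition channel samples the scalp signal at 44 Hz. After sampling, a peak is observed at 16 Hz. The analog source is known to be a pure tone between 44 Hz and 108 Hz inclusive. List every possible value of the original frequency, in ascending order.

Frequencies that alias to 16 Hz are k·fs ± 16 Hz for integer k ≥ 0.
k=0: 16 Hz.
k=1: 28 Hz, 60 Hz.
k=2: 72 Hz, 104 Hz.
k=3: 116 Hz, 148 Hz.
Within [44 Hz, 108 Hz]: 60 Hz, 72 Hz, 104 Hz.

60 Hz, 72 Hz, 104 Hz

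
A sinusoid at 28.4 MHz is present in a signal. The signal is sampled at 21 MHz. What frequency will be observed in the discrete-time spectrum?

7.4 MHz

28.4 MHz mod fs = 7.4 MHz.
7.4 MHz ≤ fs/2 = 10.5 MHz, appears at 7.4 MHz.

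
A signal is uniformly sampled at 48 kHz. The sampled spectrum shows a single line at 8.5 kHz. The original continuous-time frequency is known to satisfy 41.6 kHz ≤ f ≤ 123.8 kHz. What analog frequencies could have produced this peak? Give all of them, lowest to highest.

Frequencies that alias to 8.5 kHz are k·fs ± 8.5 kHz for integer k ≥ 0.
k=0: 8.5 kHz.
k=1: 39.5 kHz, 56.5 kHz.
k=2: 87.5 kHz, 104.5 kHz.
k=3: 135.5 kHz, 152.5 kHz.
Within [41.6 kHz, 123.8 kHz]: 56.5 kHz, 87.5 kHz, 104.5 kHz.

56.5 kHz, 87.5 kHz, 104.5 kHz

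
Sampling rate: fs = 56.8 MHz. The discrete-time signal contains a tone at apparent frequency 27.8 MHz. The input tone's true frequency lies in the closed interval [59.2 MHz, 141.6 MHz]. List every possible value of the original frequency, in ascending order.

84.6 MHz, 85.8 MHz, 141.4 MHz

Frequencies that alias to 27.8 MHz are k·fs ± 27.8 MHz for integer k ≥ 0.
k=0: 27.8 MHz.
k=1: 29 MHz, 84.6 MHz.
k=2: 85.8 MHz, 141.4 MHz.
k=3: 142.6 MHz, 198.2 MHz.
Within [59.2 MHz, 141.6 MHz]: 84.6 MHz, 85.8 MHz, 141.4 MHz.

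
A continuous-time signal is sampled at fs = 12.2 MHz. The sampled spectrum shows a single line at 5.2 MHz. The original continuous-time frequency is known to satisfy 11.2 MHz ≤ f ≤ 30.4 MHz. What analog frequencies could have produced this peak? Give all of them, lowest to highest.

Frequencies that alias to 5.2 MHz are k·fs ± 5.2 MHz for integer k ≥ 0.
k=0: 5.2 MHz.
k=1: 7 MHz, 17.4 MHz.
k=2: 19.2 MHz, 29.6 MHz.
k=3: 31.4 MHz, 41.8 MHz.
Within [11.2 MHz, 30.4 MHz]: 17.4 MHz, 19.2 MHz, 29.6 MHz.

17.4 MHz, 19.2 MHz, 29.6 MHz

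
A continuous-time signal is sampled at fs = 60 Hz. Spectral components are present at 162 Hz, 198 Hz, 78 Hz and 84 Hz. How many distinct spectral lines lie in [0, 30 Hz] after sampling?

2

fs/2 = 30 Hz.
162 Hz mod fs = 42 Hz.
42 Hz > fs/2 = 30 Hz, folds to fs − 42 Hz = 18 Hz.
198 Hz mod fs = 18 Hz.
18 Hz ≤ fs/2 = 30 Hz, appears at 18 Hz.
78 Hz mod fs = 18 Hz.
18 Hz ≤ fs/2 = 30 Hz, appears at 18 Hz.
84 Hz mod fs = 24 Hz.
24 Hz ≤ fs/2 = 30 Hz, appears at 24 Hz.
Distinct values: {18 Hz, 24 Hz} → 2.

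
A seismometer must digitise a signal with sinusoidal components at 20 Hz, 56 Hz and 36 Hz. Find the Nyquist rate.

112 Hz

Highest-frequency component: 56 Hz.
Nyquist rate = 2 × 56 Hz = 112 Hz.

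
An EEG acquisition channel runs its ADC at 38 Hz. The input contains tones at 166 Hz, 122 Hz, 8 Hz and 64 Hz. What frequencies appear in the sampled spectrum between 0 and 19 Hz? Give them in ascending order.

fs/2 = 19 Hz.
166 Hz mod fs = 14 Hz.
14 Hz ≤ fs/2 = 19 Hz, appears at 14 Hz.
122 Hz mod fs = 8 Hz.
8 Hz ≤ fs/2 = 19 Hz, appears at 8 Hz.
8 Hz ≤ fs/2 = 19 Hz, passes unchanged.
64 Hz mod fs = 26 Hz.
26 Hz > fs/2 = 19 Hz, folds to fs − 26 Hz = 12 Hz.
Distinct values: {8 Hz, 12 Hz, 14 Hz}.

8 Hz, 12 Hz, 14 Hz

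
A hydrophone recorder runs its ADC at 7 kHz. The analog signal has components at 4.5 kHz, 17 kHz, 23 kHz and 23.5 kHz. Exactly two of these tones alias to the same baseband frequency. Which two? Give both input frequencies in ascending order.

fs/2 = 3.5 kHz.
4.5 kHz > fs/2 = 3.5 kHz, folds to fs − 4.5 kHz = 2.5 kHz.
17 kHz mod fs = 3 kHz.
3 kHz ≤ fs/2 = 3.5 kHz, appears at 3 kHz.
23 kHz mod fs = 2 kHz.
2 kHz ≤ fs/2 = 3.5 kHz, appears at 2 kHz.
23.5 kHz mod fs = 2.5 kHz.
2.5 kHz ≤ fs/2 = 3.5 kHz, appears at 2.5 kHz.
4.5 kHz and 23.5 kHz both map to 2.5 kHz.

4.5 kHz, 23.5 kHz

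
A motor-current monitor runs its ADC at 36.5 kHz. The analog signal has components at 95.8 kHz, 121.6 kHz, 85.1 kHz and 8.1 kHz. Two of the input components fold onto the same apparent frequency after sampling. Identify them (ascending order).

85.1 kHz, 121.6 kHz

fs/2 = 18.25 kHz.
95.8 kHz mod fs = 22.8 kHz.
22.8 kHz > fs/2 = 18.25 kHz, folds to fs − 22.8 kHz = 13.7 kHz.
121.6 kHz mod fs = 12.1 kHz.
12.1 kHz ≤ fs/2 = 18.25 kHz, appears at 12.1 kHz.
85.1 kHz mod fs = 12.1 kHz.
12.1 kHz ≤ fs/2 = 18.25 kHz, appears at 12.1 kHz.
8.1 kHz ≤ fs/2 = 18.25 kHz, passes unchanged.
85.1 kHz and 121.6 kHz both map to 12.1 kHz.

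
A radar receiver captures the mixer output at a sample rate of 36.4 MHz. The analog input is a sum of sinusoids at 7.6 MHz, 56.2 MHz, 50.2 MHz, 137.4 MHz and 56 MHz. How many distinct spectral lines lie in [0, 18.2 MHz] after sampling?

5

fs/2 = 18.2 MHz.
7.6 MHz ≤ fs/2 = 18.2 MHz, passes unchanged.
56.2 MHz mod fs = 19.8 MHz.
19.8 MHz > fs/2 = 18.2 MHz, folds to fs − 19.8 MHz = 16.6 MHz.
50.2 MHz mod fs = 13.8 MHz.
13.8 MHz ≤ fs/2 = 18.2 MHz, appears at 13.8 MHz.
137.4 MHz mod fs = 28.2 MHz.
28.2 MHz > fs/2 = 18.2 MHz, folds to fs − 28.2 MHz = 8.2 MHz.
56 MHz mod fs = 19.6 MHz.
19.6 MHz > fs/2 = 18.2 MHz, folds to fs − 19.6 MHz = 16.8 MHz.
Distinct values: {7.6 MHz, 8.2 MHz, 13.8 MHz, 16.6 MHz, 16.8 MHz} → 5.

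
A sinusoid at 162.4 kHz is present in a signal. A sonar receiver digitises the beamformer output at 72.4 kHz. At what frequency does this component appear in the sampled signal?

162.4 kHz mod fs = 17.6 kHz.
17.6 kHz ≤ fs/2 = 36.2 kHz, appears at 17.6 kHz.

17.6 kHz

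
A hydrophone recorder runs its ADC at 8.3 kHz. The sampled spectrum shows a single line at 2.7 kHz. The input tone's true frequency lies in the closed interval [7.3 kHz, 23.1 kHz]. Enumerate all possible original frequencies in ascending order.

Frequencies that alias to 2.7 kHz are k·fs ± 2.7 kHz for integer k ≥ 0.
k=0: 2.7 kHz.
k=1: 5.6 kHz, 11 kHz.
k=2: 13.9 kHz, 19.3 kHz.
k=3: 22.2 kHz, 27.6 kHz.
k=4: 30.5 kHz, 35.9 kHz.
Within [7.3 kHz, 23.1 kHz]: 11 kHz, 13.9 kHz, 19.3 kHz, 22.2 kHz.

11 kHz, 13.9 kHz, 19.3 kHz, 22.2 kHz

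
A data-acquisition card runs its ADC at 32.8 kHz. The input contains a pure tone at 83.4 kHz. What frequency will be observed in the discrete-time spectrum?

83.4 kHz mod fs = 17.8 kHz.
17.8 kHz > fs/2 = 16.4 kHz, folds to fs − 17.8 kHz = 15 kHz.

15 kHz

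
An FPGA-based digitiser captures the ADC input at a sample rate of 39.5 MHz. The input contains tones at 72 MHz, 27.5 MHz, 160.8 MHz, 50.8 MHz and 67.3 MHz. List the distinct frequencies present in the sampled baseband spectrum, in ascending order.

fs/2 = 19.75 MHz.
72 MHz mod fs = 32.5 MHz.
32.5 MHz > fs/2 = 19.75 MHz, folds to fs − 32.5 MHz = 7 MHz.
27.5 MHz > fs/2 = 19.75 MHz, folds to fs − 27.5 MHz = 12 MHz.
160.8 MHz mod fs = 2.8 MHz.
2.8 MHz ≤ fs/2 = 19.75 MHz, appears at 2.8 MHz.
50.8 MHz mod fs = 11.3 MHz.
11.3 MHz ≤ fs/2 = 19.75 MHz, appears at 11.3 MHz.
67.3 MHz mod fs = 27.8 MHz.
27.8 MHz > fs/2 = 19.75 MHz, folds to fs − 27.8 MHz = 11.7 MHz.
Distinct values: {2.8 MHz, 7 MHz, 11.3 MHz, 11.7 MHz, 12 MHz}.

2.8 MHz, 7 MHz, 11.3 MHz, 11.7 MHz, 12 MHz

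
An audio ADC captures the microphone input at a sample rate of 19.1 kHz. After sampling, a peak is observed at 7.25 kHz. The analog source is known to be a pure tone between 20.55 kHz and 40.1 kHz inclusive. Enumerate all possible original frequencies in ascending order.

26.35 kHz, 30.95 kHz

Frequencies that alias to 7.25 kHz are k·fs ± 7.25 kHz for integer k ≥ 0.
k=0: 7.25 kHz.
k=1: 11.85 kHz, 26.35 kHz.
k=2: 30.95 kHz, 45.45 kHz.
k=3: 50.05 kHz, 64.55 kHz.
Within [20.55 kHz, 40.1 kHz]: 26.35 kHz, 30.95 kHz.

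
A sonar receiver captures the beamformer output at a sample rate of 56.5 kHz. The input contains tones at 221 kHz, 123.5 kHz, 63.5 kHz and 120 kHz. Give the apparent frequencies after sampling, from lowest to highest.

fs/2 = 28.25 kHz.
221 kHz mod fs = 51.5 kHz.
51.5 kHz > fs/2 = 28.25 kHz, folds to fs − 51.5 kHz = 5 kHz.
123.5 kHz mod fs = 10.5 kHz.
10.5 kHz ≤ fs/2 = 28.25 kHz, appears at 10.5 kHz.
63.5 kHz mod fs = 7 kHz.
7 kHz ≤ fs/2 = 28.25 kHz, appears at 7 kHz.
120 kHz mod fs = 7 kHz.
7 kHz ≤ fs/2 = 28.25 kHz, appears at 7 kHz.
Distinct values: {5 kHz, 7 kHz, 10.5 kHz}.

5 kHz, 7 kHz, 10.5 kHz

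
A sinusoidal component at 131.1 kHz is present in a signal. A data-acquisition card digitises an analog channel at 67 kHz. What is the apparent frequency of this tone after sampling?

2.9 kHz

131.1 kHz mod fs = 64.1 kHz.
64.1 kHz > fs/2 = 33.5 kHz, folds to fs − 64.1 kHz = 2.9 kHz.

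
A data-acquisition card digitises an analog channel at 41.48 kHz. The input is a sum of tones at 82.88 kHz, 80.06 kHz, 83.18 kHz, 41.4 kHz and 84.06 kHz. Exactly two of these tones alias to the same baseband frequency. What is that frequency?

0.08 kHz

fs/2 = 20.74 kHz.
82.88 kHz mod fs = 41.4 kHz.
41.4 kHz > fs/2 = 20.74 kHz, folds to fs − 41.4 kHz = 0.08 kHz.
80.06 kHz mod fs = 38.58 kHz.
38.58 kHz > fs/2 = 20.74 kHz, folds to fs − 38.58 kHz = 2.9 kHz.
83.18 kHz mod fs = 0.22 kHz.
0.22 kHz ≤ fs/2 = 20.74 kHz, appears at 0.22 kHz.
41.4 kHz > fs/2 = 20.74 kHz, folds to fs − 41.4 kHz = 0.08 kHz.
84.06 kHz mod fs = 1.1 kHz.
1.1 kHz ≤ fs/2 = 20.74 kHz, appears at 1.1 kHz.
41.4 kHz and 82.88 kHz both map to 0.08 kHz.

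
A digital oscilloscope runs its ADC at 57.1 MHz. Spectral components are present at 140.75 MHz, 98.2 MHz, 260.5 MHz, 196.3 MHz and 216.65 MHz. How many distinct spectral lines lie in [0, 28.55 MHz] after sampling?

fs/2 = 28.55 MHz.
140.75 MHz mod fs = 26.55 MHz.
26.55 MHz ≤ fs/2 = 28.55 MHz, appears at 26.55 MHz.
98.2 MHz mod fs = 41.1 MHz.
41.1 MHz > fs/2 = 28.55 MHz, folds to fs − 41.1 MHz = 16 MHz.
260.5 MHz mod fs = 32.1 MHz.
32.1 MHz > fs/2 = 28.55 MHz, folds to fs − 32.1 MHz = 25 MHz.
196.3 MHz mod fs = 25 MHz.
25 MHz ≤ fs/2 = 28.55 MHz, appears at 25 MHz.
216.65 MHz mod fs = 45.35 MHz.
45.35 MHz > fs/2 = 28.55 MHz, folds to fs − 45.35 MHz = 11.75 MHz.
Distinct values: {11.75 MHz, 16 MHz, 25 MHz, 26.55 MHz} → 4.

4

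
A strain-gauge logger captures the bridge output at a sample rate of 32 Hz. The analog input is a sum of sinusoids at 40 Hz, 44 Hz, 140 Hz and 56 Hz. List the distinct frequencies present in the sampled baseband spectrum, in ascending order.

8 Hz, 12 Hz

fs/2 = 16 Hz.
40 Hz mod fs = 8 Hz.
8 Hz ≤ fs/2 = 16 Hz, appears at 8 Hz.
44 Hz mod fs = 12 Hz.
12 Hz ≤ fs/2 = 16 Hz, appears at 12 Hz.
140 Hz mod fs = 12 Hz.
12 Hz ≤ fs/2 = 16 Hz, appears at 12 Hz.
56 Hz mod fs = 24 Hz.
24 Hz > fs/2 = 16 Hz, folds to fs − 24 Hz = 8 Hz.
Distinct values: {8 Hz, 12 Hz}.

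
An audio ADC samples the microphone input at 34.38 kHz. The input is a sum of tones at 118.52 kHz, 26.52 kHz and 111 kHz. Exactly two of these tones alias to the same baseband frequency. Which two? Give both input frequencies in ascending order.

26.52 kHz, 111 kHz

fs/2 = 17.19 kHz.
118.52 kHz mod fs = 15.38 kHz.
15.38 kHz ≤ fs/2 = 17.19 kHz, appears at 15.38 kHz.
26.52 kHz > fs/2 = 17.19 kHz, folds to fs − 26.52 kHz = 7.86 kHz.
111 kHz mod fs = 7.86 kHz.
7.86 kHz ≤ fs/2 = 17.19 kHz, appears at 7.86 kHz.
26.52 kHz and 111 kHz both map to 7.86 kHz.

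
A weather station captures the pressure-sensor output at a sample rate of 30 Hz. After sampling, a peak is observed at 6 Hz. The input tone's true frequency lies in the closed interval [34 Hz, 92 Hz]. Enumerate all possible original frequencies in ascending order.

36 Hz, 54 Hz, 66 Hz, 84 Hz

Frequencies that alias to 6 Hz are k·fs ± 6 Hz for integer k ≥ 0.
k=0: 6 Hz.
k=1: 24 Hz, 36 Hz.
k=2: 54 Hz, 66 Hz.
k=3: 84 Hz, 96 Hz.
k=4: 114 Hz, 126 Hz.
Within [34 Hz, 92 Hz]: 36 Hz, 54 Hz, 66 Hz, 84 Hz.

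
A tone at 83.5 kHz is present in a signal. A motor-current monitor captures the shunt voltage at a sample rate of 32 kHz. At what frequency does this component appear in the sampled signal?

83.5 kHz mod fs = 19.5 kHz.
19.5 kHz > fs/2 = 16 kHz, folds to fs − 19.5 kHz = 12.5 kHz.

12.5 kHz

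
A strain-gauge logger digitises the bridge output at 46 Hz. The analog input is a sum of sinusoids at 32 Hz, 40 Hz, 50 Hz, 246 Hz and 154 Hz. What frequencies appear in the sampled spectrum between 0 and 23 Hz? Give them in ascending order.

4 Hz, 6 Hz, 14 Hz, 16 Hz

fs/2 = 23 Hz.
32 Hz > fs/2 = 23 Hz, folds to fs − 32 Hz = 14 Hz.
40 Hz > fs/2 = 23 Hz, folds to fs − 40 Hz = 6 Hz.
50 Hz mod fs = 4 Hz.
4 Hz ≤ fs/2 = 23 Hz, appears at 4 Hz.
246 Hz mod fs = 16 Hz.
16 Hz ≤ fs/2 = 23 Hz, appears at 16 Hz.
154 Hz mod fs = 16 Hz.
16 Hz ≤ fs/2 = 23 Hz, appears at 16 Hz.
Distinct values: {4 Hz, 6 Hz, 14 Hz, 16 Hz}.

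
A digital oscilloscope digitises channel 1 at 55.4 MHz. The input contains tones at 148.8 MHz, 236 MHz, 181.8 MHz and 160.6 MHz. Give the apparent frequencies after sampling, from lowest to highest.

5.6 MHz, 14.4 MHz, 15.6 MHz, 17.4 MHz

fs/2 = 27.7 MHz.
148.8 MHz mod fs = 38 MHz.
38 MHz > fs/2 = 27.7 MHz, folds to fs − 38 MHz = 17.4 MHz.
236 MHz mod fs = 14.4 MHz.
14.4 MHz ≤ fs/2 = 27.7 MHz, appears at 14.4 MHz.
181.8 MHz mod fs = 15.6 MHz.
15.6 MHz ≤ fs/2 = 27.7 MHz, appears at 15.6 MHz.
160.6 MHz mod fs = 49.8 MHz.
49.8 MHz > fs/2 = 27.7 MHz, folds to fs − 49.8 MHz = 5.6 MHz.
Distinct values: {5.6 MHz, 14.4 MHz, 15.6 MHz, 17.4 MHz}.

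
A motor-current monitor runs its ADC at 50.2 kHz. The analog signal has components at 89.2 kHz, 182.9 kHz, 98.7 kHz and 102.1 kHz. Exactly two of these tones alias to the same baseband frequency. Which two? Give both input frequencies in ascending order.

98.7 kHz, 102.1 kHz

fs/2 = 25.1 kHz.
89.2 kHz mod fs = 39 kHz.
39 kHz > fs/2 = 25.1 kHz, folds to fs − 39 kHz = 11.2 kHz.
182.9 kHz mod fs = 32.3 kHz.
32.3 kHz > fs/2 = 25.1 kHz, folds to fs − 32.3 kHz = 17.9 kHz.
98.7 kHz mod fs = 48.5 kHz.
48.5 kHz > fs/2 = 25.1 kHz, folds to fs − 48.5 kHz = 1.7 kHz.
102.1 kHz mod fs = 1.7 kHz.
1.7 kHz ≤ fs/2 = 25.1 kHz, appears at 1.7 kHz.
98.7 kHz and 102.1 kHz both map to 1.7 kHz.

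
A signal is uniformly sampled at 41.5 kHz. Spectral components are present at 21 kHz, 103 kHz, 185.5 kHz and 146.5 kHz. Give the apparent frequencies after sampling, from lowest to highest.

fs/2 = 20.75 kHz.
21 kHz > fs/2 = 20.75 kHz, folds to fs − 21 kHz = 20.5 kHz.
103 kHz mod fs = 20 kHz.
20 kHz ≤ fs/2 = 20.75 kHz, appears at 20 kHz.
185.5 kHz mod fs = 19.5 kHz.
19.5 kHz ≤ fs/2 = 20.75 kHz, appears at 19.5 kHz.
146.5 kHz mod fs = 22 kHz.
22 kHz > fs/2 = 20.75 kHz, folds to fs − 22 kHz = 19.5 kHz.
Distinct values: {19.5 kHz, 20 kHz, 20.5 kHz}.

19.5 kHz, 20 kHz, 20.5 kHz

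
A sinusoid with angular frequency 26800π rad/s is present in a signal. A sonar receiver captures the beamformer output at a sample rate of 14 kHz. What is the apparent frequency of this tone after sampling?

0.6 kHz

ω = 26800π rad/s → f = ω/(2π) = 13400 Hz = 13.4 kHz.
13.4 kHz > fs/2 = 7 kHz, folds to fs − 13.4 kHz = 0.6 kHz.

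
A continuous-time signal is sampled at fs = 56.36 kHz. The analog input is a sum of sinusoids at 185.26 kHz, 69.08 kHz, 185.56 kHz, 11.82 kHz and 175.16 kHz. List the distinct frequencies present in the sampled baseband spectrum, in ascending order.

fs/2 = 28.18 kHz.
185.26 kHz mod fs = 16.18 kHz.
16.18 kHz ≤ fs/2 = 28.18 kHz, appears at 16.18 kHz.
69.08 kHz mod fs = 12.72 kHz.
12.72 kHz ≤ fs/2 = 28.18 kHz, appears at 12.72 kHz.
185.56 kHz mod fs = 16.48 kHz.
16.48 kHz ≤ fs/2 = 28.18 kHz, appears at 16.48 kHz.
11.82 kHz ≤ fs/2 = 28.18 kHz, passes unchanged.
175.16 kHz mod fs = 6.08 kHz.
6.08 kHz ≤ fs/2 = 28.18 kHz, appears at 6.08 kHz.
Distinct values: {6.08 kHz, 11.82 kHz, 12.72 kHz, 16.18 kHz, 16.48 kHz}.

6.08 kHz, 11.82 kHz, 12.72 kHz, 16.18 kHz, 16.48 kHz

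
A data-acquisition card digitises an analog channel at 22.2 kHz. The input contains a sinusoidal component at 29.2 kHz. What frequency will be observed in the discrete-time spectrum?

29.2 kHz mod fs = 7 kHz.
7 kHz ≤ fs/2 = 11.1 kHz, appears at 7 kHz.

7 kHz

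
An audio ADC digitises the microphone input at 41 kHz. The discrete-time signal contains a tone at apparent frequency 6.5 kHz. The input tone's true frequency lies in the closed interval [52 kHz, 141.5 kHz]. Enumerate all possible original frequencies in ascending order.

Frequencies that alias to 6.5 kHz are k·fs ± 6.5 kHz for integer k ≥ 0.
k=0: 6.5 kHz.
k=1: 34.5 kHz, 47.5 kHz.
k=2: 75.5 kHz, 88.5 kHz.
k=3: 116.5 kHz, 129.5 kHz.
k=4: 157.5 kHz, 170.5 kHz.
Within [52 kHz, 141.5 kHz]: 75.5 kHz, 88.5 kHz, 116.5 kHz, 129.5 kHz.

75.5 kHz, 88.5 kHz, 116.5 kHz, 129.5 kHz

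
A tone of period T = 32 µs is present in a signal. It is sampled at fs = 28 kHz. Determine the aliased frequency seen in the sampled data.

3.25 kHz

T = 32 µs → f = 1/T = 31.25 kHz.
31.25 kHz mod fs = 3.25 kHz.
3.25 kHz ≤ fs/2 = 14 kHz, appears at 3.25 kHz.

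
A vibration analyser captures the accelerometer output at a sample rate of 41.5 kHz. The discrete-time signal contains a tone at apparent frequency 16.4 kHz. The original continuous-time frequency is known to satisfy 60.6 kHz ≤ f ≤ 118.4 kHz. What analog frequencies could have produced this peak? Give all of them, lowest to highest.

66.6 kHz, 99.4 kHz, 108.1 kHz

Frequencies that alias to 16.4 kHz are k·fs ± 16.4 kHz for integer k ≥ 0.
k=0: 16.4 kHz.
k=1: 25.1 kHz, 57.9 kHz.
k=2: 66.6 kHz, 99.4 kHz.
k=3: 108.1 kHz, 140.9 kHz.
k=4: 149.6 kHz, 182.4 kHz.
Within [60.6 kHz, 118.4 kHz]: 66.6 kHz, 99.4 kHz, 108.1 kHz.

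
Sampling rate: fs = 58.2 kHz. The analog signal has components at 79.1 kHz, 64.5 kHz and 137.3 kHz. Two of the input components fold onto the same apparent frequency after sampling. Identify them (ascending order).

fs/2 = 29.1 kHz.
79.1 kHz mod fs = 20.9 kHz.
20.9 kHz ≤ fs/2 = 29.1 kHz, appears at 20.9 kHz.
64.5 kHz mod fs = 6.3 kHz.
6.3 kHz ≤ fs/2 = 29.1 kHz, appears at 6.3 kHz.
137.3 kHz mod fs = 20.9 kHz.
20.9 kHz ≤ fs/2 = 29.1 kHz, appears at 20.9 kHz.
79.1 kHz and 137.3 kHz both map to 20.9 kHz.

79.1 kHz, 137.3 kHz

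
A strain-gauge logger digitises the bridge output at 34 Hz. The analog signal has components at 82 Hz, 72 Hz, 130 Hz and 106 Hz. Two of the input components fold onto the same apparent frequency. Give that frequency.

4 Hz

fs/2 = 17 Hz.
82 Hz mod fs = 14 Hz.
14 Hz ≤ fs/2 = 17 Hz, appears at 14 Hz.
72 Hz mod fs = 4 Hz.
4 Hz ≤ fs/2 = 17 Hz, appears at 4 Hz.
130 Hz mod fs = 28 Hz.
28 Hz > fs/2 = 17 Hz, folds to fs − 28 Hz = 6 Hz.
106 Hz mod fs = 4 Hz.
4 Hz ≤ fs/2 = 17 Hz, appears at 4 Hz.
72 Hz and 106 Hz both map to 4 Hz.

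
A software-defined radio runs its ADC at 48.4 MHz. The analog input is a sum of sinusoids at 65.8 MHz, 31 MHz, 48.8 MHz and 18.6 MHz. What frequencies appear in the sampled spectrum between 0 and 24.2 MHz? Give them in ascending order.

fs/2 = 24.2 MHz.
65.8 MHz mod fs = 17.4 MHz.
17.4 MHz ≤ fs/2 = 24.2 MHz, appears at 17.4 MHz.
31 MHz > fs/2 = 24.2 MHz, folds to fs − 31 MHz = 17.4 MHz.
48.8 MHz mod fs = 0.4 MHz.
0.4 MHz ≤ fs/2 = 24.2 MHz, appears at 0.4 MHz.
18.6 MHz ≤ fs/2 = 24.2 MHz, passes unchanged.
Distinct values: {0.4 MHz, 17.4 MHz, 18.6 MHz}.

0.4 MHz, 17.4 MHz, 18.6 MHz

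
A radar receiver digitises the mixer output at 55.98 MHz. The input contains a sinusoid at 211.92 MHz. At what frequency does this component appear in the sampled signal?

12 MHz

211.92 MHz mod fs = 43.98 MHz.
43.98 MHz > fs/2 = 27.99 MHz, folds to fs − 43.98 MHz = 12 MHz.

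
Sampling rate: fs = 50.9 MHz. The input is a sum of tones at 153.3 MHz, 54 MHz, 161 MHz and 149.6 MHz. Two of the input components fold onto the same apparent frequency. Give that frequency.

3.1 MHz

fs/2 = 25.45 MHz.
153.3 MHz mod fs = 0.6 MHz.
0.6 MHz ≤ fs/2 = 25.45 MHz, appears at 0.6 MHz.
54 MHz mod fs = 3.1 MHz.
3.1 MHz ≤ fs/2 = 25.45 MHz, appears at 3.1 MHz.
161 MHz mod fs = 8.3 MHz.
8.3 MHz ≤ fs/2 = 25.45 MHz, appears at 8.3 MHz.
149.6 MHz mod fs = 47.8 MHz.
47.8 MHz > fs/2 = 25.45 MHz, folds to fs − 47.8 MHz = 3.1 MHz.
54 MHz and 149.6 MHz both map to 3.1 MHz.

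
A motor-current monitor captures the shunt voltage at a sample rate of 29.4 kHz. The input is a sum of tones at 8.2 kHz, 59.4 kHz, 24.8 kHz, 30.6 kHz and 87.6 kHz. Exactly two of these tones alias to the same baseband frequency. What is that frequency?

fs/2 = 14.7 kHz.
8.2 kHz ≤ fs/2 = 14.7 kHz, passes unchanged.
59.4 kHz mod fs = 0.6 kHz.
0.6 kHz ≤ fs/2 = 14.7 kHz, appears at 0.6 kHz.
24.8 kHz > fs/2 = 14.7 kHz, folds to fs − 24.8 kHz = 4.6 kHz.
30.6 kHz mod fs = 1.2 kHz.
1.2 kHz ≤ fs/2 = 14.7 kHz, appears at 1.2 kHz.
87.6 kHz mod fs = 28.8 kHz.
28.8 kHz > fs/2 = 14.7 kHz, folds to fs − 28.8 kHz = 0.6 kHz.
59.4 kHz and 87.6 kHz both map to 0.6 kHz.

0.6 kHz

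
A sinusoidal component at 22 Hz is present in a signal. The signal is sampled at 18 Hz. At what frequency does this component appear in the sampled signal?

4 Hz

22 Hz mod fs = 4 Hz.
4 Hz ≤ fs/2 = 9 Hz, appears at 4 Hz.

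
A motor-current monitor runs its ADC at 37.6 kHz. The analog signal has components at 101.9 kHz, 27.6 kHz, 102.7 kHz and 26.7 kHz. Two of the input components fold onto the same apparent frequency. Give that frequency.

fs/2 = 18.8 kHz.
101.9 kHz mod fs = 26.7 kHz.
26.7 kHz > fs/2 = 18.8 kHz, folds to fs − 26.7 kHz = 10.9 kHz.
27.6 kHz > fs/2 = 18.8 kHz, folds to fs − 27.6 kHz = 10 kHz.
102.7 kHz mod fs = 27.5 kHz.
27.5 kHz > fs/2 = 18.8 kHz, folds to fs − 27.5 kHz = 10.1 kHz.
26.7 kHz > fs/2 = 18.8 kHz, folds to fs − 26.7 kHz = 10.9 kHz.
26.7 kHz and 101.9 kHz both map to 10.9 kHz.

10.9 kHz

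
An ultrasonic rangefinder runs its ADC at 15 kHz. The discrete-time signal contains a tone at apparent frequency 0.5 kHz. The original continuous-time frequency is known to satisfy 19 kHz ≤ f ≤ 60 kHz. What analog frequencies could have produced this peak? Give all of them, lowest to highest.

Frequencies that alias to 0.5 kHz are k·fs ± 0.5 kHz for integer k ≥ 0.
k=0: 0.5 kHz.
k=1: 14.5 kHz, 15.5 kHz.
k=2: 29.5 kHz, 30.5 kHz.
k=3: 44.5 kHz, 45.5 kHz.
k=4: 59.5 kHz, 60.5 kHz.
k=5: 74.5 kHz, 75.5 kHz.
Within [19 kHz, 60 kHz]: 29.5 kHz, 30.5 kHz, 44.5 kHz, 45.5 kHz, 59.5 kHz.

29.5 kHz, 30.5 kHz, 44.5 kHz, 45.5 kHz, 59.5 kHz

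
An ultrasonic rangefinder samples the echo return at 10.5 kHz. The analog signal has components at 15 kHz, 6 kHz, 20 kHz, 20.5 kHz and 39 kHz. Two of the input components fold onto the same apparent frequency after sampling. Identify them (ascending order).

fs/2 = 5.25 kHz.
15 kHz mod fs = 4.5 kHz.
4.5 kHz ≤ fs/2 = 5.25 kHz, appears at 4.5 kHz.
6 kHz > fs/2 = 5.25 kHz, folds to fs − 6 kHz = 4.5 kHz.
20 kHz mod fs = 9.5 kHz.
9.5 kHz > fs/2 = 5.25 kHz, folds to fs − 9.5 kHz = 1 kHz.
20.5 kHz mod fs = 10 kHz.
10 kHz > fs/2 = 5.25 kHz, folds to fs − 10 kHz = 0.5 kHz.
39 kHz mod fs = 7.5 kHz.
7.5 kHz > fs/2 = 5.25 kHz, folds to fs − 7.5 kHz = 3 kHz.
6 kHz and 15 kHz both map to 4.5 kHz.

6 kHz, 15 kHz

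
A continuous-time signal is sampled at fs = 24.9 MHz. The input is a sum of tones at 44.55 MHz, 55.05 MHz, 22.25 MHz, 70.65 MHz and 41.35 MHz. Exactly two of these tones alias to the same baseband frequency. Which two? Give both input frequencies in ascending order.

fs/2 = 12.45 MHz.
44.55 MHz mod fs = 19.65 MHz.
19.65 MHz > fs/2 = 12.45 MHz, folds to fs − 19.65 MHz = 5.25 MHz.
55.05 MHz mod fs = 5.25 MHz.
5.25 MHz ≤ fs/2 = 12.45 MHz, appears at 5.25 MHz.
22.25 MHz > fs/2 = 12.45 MHz, folds to fs − 22.25 MHz = 2.65 MHz.
70.65 MHz mod fs = 20.85 MHz.
20.85 MHz > fs/2 = 12.45 MHz, folds to fs − 20.85 MHz = 4.05 MHz.
41.35 MHz mod fs = 16.45 MHz.
16.45 MHz > fs/2 = 12.45 MHz, folds to fs − 16.45 MHz = 8.45 MHz.
44.55 MHz and 55.05 MHz both map to 5.25 MHz.

44.55 MHz, 55.05 MHz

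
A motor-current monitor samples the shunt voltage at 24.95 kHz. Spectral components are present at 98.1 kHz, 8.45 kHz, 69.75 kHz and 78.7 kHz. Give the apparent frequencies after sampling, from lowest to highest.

1.7 kHz, 3.85 kHz, 5.1 kHz, 8.45 kHz

fs/2 = 12.475 kHz.
98.1 kHz mod fs = 23.25 kHz.
23.25 kHz > fs/2 = 12.475 kHz, folds to fs − 23.25 kHz = 1.7 kHz.
8.45 kHz ≤ fs/2 = 12.475 kHz, passes unchanged.
69.75 kHz mod fs = 19.85 kHz.
19.85 kHz > fs/2 = 12.475 kHz, folds to fs − 19.85 kHz = 5.1 kHz.
78.7 kHz mod fs = 3.85 kHz.
3.85 kHz ≤ fs/2 = 12.475 kHz, appears at 3.85 kHz.
Distinct values: {1.7 kHz, 3.85 kHz, 5.1 kHz, 8.45 kHz}.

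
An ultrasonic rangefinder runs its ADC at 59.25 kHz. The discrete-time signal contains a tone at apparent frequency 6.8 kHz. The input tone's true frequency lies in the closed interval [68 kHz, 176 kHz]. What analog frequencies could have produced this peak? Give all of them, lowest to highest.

Frequencies that alias to 6.8 kHz are k·fs ± 6.8 kHz for integer k ≥ 0.
k=0: 6.8 kHz.
k=1: 52.45 kHz, 66.05 kHz.
k=2: 111.7 kHz, 125.3 kHz.
k=3: 170.95 kHz, 184.55 kHz.
k=4: 230.2 kHz, 243.8 kHz.
Within [68 kHz, 176 kHz]: 111.7 kHz, 125.3 kHz, 170.95 kHz.

111.7 kHz, 125.3 kHz, 170.95 kHz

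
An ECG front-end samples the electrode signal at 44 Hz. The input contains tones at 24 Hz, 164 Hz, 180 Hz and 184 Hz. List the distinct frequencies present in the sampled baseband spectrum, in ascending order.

fs/2 = 22 Hz.
24 Hz > fs/2 = 22 Hz, folds to fs − 24 Hz = 20 Hz.
164 Hz mod fs = 32 Hz.
32 Hz > fs/2 = 22 Hz, folds to fs − 32 Hz = 12 Hz.
180 Hz mod fs = 4 Hz.
4 Hz ≤ fs/2 = 22 Hz, appears at 4 Hz.
184 Hz mod fs = 8 Hz.
8 Hz ≤ fs/2 = 22 Hz, appears at 8 Hz.
Distinct values: {4 Hz, 8 Hz, 12 Hz, 20 Hz}.

4 Hz, 8 Hz, 12 Hz, 20 Hz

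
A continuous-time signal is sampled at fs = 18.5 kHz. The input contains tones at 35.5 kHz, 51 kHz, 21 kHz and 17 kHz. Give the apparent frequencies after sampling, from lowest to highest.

fs/2 = 9.25 kHz.
35.5 kHz mod fs = 17 kHz.
17 kHz > fs/2 = 9.25 kHz, folds to fs − 17 kHz = 1.5 kHz.
51 kHz mod fs = 14 kHz.
14 kHz > fs/2 = 9.25 kHz, folds to fs − 14 kHz = 4.5 kHz.
21 kHz mod fs = 2.5 kHz.
2.5 kHz ≤ fs/2 = 9.25 kHz, appears at 2.5 kHz.
17 kHz > fs/2 = 9.25 kHz, folds to fs − 17 kHz = 1.5 kHz.
Distinct values: {1.5 kHz, 2.5 kHz, 4.5 kHz}.

1.5 kHz, 2.5 kHz, 4.5 kHz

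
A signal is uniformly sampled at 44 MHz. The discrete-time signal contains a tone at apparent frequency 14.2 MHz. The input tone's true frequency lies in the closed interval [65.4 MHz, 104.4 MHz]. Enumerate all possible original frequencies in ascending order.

73.8 MHz, 102.2 MHz

Frequencies that alias to 14.2 MHz are k·fs ± 14.2 MHz for integer k ≥ 0.
k=0: 14.2 MHz.
k=1: 29.8 MHz, 58.2 MHz.
k=2: 73.8 MHz, 102.2 MHz.
k=3: 117.8 MHz, 146.2 MHz.
Within [65.4 MHz, 104.4 MHz]: 73.8 MHz, 102.2 MHz.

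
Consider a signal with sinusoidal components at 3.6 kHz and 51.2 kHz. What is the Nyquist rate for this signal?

102.4 kHz

Highest-frequency component: 51.2 kHz.
Nyquist rate = 2 × 51.2 kHz = 102.4 kHz.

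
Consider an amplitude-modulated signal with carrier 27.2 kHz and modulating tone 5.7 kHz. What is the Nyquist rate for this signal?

65.8 kHz

AM sidebands sit at fc ± fm = 21.5 kHz and 32.9 kHz.
Highest-frequency component: 32.9 kHz.
Nyquist rate = 2 × 32.9 kHz = 65.8 kHz.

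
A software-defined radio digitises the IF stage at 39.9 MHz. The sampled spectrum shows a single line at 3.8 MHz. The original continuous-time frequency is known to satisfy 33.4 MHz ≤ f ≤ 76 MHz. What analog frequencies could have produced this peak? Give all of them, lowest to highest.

36.1 MHz, 43.7 MHz, 76 MHz

Frequencies that alias to 3.8 MHz are k·fs ± 3.8 MHz for integer k ≥ 0.
k=0: 3.8 MHz.
k=1: 36.1 MHz, 43.7 MHz.
k=2: 76 MHz, 83.6 MHz.
k=3: 115.9 MHz, 123.5 MHz.
Within [33.4 MHz, 76 MHz]: 36.1 MHz, 43.7 MHz, 76 MHz.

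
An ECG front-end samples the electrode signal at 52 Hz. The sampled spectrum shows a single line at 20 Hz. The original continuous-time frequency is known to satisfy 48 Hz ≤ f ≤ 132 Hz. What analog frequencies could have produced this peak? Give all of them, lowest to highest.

72 Hz, 84 Hz, 124 Hz

Frequencies that alias to 20 Hz are k·fs ± 20 Hz for integer k ≥ 0.
k=0: 20 Hz.
k=1: 32 Hz, 72 Hz.
k=2: 84 Hz, 124 Hz.
k=3: 136 Hz, 176 Hz.
Within [48 Hz, 132 Hz]: 72 Hz, 84 Hz, 124 Hz.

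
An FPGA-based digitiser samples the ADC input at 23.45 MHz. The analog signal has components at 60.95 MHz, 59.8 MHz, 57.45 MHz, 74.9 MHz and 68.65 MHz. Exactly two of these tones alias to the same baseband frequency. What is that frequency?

fs/2 = 11.725 MHz.
60.95 MHz mod fs = 14.05 MHz.
14.05 MHz > fs/2 = 11.725 MHz, folds to fs − 14.05 MHz = 9.4 MHz.
59.8 MHz mod fs = 12.9 MHz.
12.9 MHz > fs/2 = 11.725 MHz, folds to fs − 12.9 MHz = 10.55 MHz.
57.45 MHz mod fs = 10.55 MHz.
10.55 MHz ≤ fs/2 = 11.725 MHz, appears at 10.55 MHz.
74.9 MHz mod fs = 4.55 MHz.
4.55 MHz ≤ fs/2 = 11.725 MHz, appears at 4.55 MHz.
68.65 MHz mod fs = 21.75 MHz.
21.75 MHz > fs/2 = 11.725 MHz, folds to fs − 21.75 MHz = 1.7 MHz.
57.45 MHz and 59.8 MHz both map to 10.55 MHz.

10.55 MHz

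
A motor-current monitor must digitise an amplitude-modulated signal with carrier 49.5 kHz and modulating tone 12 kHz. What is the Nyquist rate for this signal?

AM sidebands sit at fc ± fm = 37.5 kHz and 61.5 kHz.
Highest-frequency component: 61.5 kHz.
Nyquist rate = 2 × 61.5 kHz = 123 kHz.

123 kHz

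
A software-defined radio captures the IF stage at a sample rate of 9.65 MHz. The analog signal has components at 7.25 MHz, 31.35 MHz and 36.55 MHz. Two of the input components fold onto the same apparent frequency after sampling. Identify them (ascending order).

fs/2 = 4.825 MHz.
7.25 MHz > fs/2 = 4.825 MHz, folds to fs − 7.25 MHz = 2.4 MHz.
31.35 MHz mod fs = 2.4 MHz.
2.4 MHz ≤ fs/2 = 4.825 MHz, appears at 2.4 MHz.
36.55 MHz mod fs = 7.6 MHz.
7.6 MHz > fs/2 = 4.825 MHz, folds to fs − 7.6 MHz = 2.05 MHz.
7.25 MHz and 31.35 MHz both map to 2.4 MHz.

7.25 MHz, 31.35 MHz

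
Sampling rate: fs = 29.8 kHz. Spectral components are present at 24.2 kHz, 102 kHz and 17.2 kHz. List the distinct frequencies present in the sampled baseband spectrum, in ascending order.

fs/2 = 14.9 kHz.
24.2 kHz > fs/2 = 14.9 kHz, folds to fs − 24.2 kHz = 5.6 kHz.
102 kHz mod fs = 12.6 kHz.
12.6 kHz ≤ fs/2 = 14.9 kHz, appears at 12.6 kHz.
17.2 kHz > fs/2 = 14.9 kHz, folds to fs − 17.2 kHz = 12.6 kHz.
Distinct values: {5.6 kHz, 12.6 kHz}.

5.6 kHz, 12.6 kHz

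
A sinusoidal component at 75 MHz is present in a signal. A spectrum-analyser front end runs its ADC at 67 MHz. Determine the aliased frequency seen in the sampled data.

8 MHz

75 MHz mod fs = 8 MHz.
8 MHz ≤ fs/2 = 33.5 MHz, appears at 8 MHz.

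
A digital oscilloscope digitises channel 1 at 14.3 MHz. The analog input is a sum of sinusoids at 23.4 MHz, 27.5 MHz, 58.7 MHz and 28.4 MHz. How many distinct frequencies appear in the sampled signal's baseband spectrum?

4

fs/2 = 7.15 MHz.
23.4 MHz mod fs = 9.1 MHz.
9.1 MHz > fs/2 = 7.15 MHz, folds to fs − 9.1 MHz = 5.2 MHz.
27.5 MHz mod fs = 13.2 MHz.
13.2 MHz > fs/2 = 7.15 MHz, folds to fs − 13.2 MHz = 1.1 MHz.
58.7 MHz mod fs = 1.5 MHz.
1.5 MHz ≤ fs/2 = 7.15 MHz, appears at 1.5 MHz.
28.4 MHz mod fs = 14.1 MHz.
14.1 MHz > fs/2 = 7.15 MHz, folds to fs − 14.1 MHz = 0.2 MHz.
Distinct values: {0.2 MHz, 1.1 MHz, 1.5 MHz, 5.2 MHz} → 4.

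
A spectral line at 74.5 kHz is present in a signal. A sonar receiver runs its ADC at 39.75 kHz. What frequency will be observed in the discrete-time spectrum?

74.5 kHz mod fs = 34.75 kHz.
34.75 kHz > fs/2 = 19.875 kHz, folds to fs − 34.75 kHz = 5 kHz.

5 kHz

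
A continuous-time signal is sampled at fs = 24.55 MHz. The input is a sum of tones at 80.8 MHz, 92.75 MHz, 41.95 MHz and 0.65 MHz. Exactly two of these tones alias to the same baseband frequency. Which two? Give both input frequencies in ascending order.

41.95 MHz, 80.8 MHz

fs/2 = 12.275 MHz.
80.8 MHz mod fs = 7.15 MHz.
7.15 MHz ≤ fs/2 = 12.275 MHz, appears at 7.15 MHz.
92.75 MHz mod fs = 19.1 MHz.
19.1 MHz > fs/2 = 12.275 MHz, folds to fs − 19.1 MHz = 5.45 MHz.
41.95 MHz mod fs = 17.4 MHz.
17.4 MHz > fs/2 = 12.275 MHz, folds to fs − 17.4 MHz = 7.15 MHz.
0.65 MHz ≤ fs/2 = 12.275 MHz, passes unchanged.
41.95 MHz and 80.8 MHz both map to 7.15 MHz.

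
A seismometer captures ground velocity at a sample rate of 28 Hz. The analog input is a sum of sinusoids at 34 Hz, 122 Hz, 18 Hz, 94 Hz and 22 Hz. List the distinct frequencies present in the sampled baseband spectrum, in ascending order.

fs/2 = 14 Hz.
34 Hz mod fs = 6 Hz.
6 Hz ≤ fs/2 = 14 Hz, appears at 6 Hz.
122 Hz mod fs = 10 Hz.
10 Hz ≤ fs/2 = 14 Hz, appears at 10 Hz.
18 Hz > fs/2 = 14 Hz, folds to fs − 18 Hz = 10 Hz.
94 Hz mod fs = 10 Hz.
10 Hz ≤ fs/2 = 14 Hz, appears at 10 Hz.
22 Hz > fs/2 = 14 Hz, folds to fs − 22 Hz = 6 Hz.
Distinct values: {6 Hz, 10 Hz}.

6 Hz, 10 Hz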